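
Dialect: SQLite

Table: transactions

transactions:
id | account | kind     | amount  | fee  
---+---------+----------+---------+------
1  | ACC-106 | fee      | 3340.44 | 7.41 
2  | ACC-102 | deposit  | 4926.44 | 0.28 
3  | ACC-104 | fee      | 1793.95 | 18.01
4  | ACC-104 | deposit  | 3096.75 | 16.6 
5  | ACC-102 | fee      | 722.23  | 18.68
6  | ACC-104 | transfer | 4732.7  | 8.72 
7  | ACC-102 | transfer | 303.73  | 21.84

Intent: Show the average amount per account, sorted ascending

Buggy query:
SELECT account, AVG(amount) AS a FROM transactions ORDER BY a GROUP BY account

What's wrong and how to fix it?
Bug: ORDER BY appears before GROUP BY; SQL clause order requires GROUP BY first

Fix: Reorder: SELECT … FROM … GROUP BY … ORDER BY …

Corrected query:
SELECT account, AVG(amount) AS a FROM transactions GROUP BY account ORDER BY a

Result:
account | a          
--------+------------
ACC-102 | 1984.133333
ACC-104 | 3207.8     
ACC-106 | 3340.44    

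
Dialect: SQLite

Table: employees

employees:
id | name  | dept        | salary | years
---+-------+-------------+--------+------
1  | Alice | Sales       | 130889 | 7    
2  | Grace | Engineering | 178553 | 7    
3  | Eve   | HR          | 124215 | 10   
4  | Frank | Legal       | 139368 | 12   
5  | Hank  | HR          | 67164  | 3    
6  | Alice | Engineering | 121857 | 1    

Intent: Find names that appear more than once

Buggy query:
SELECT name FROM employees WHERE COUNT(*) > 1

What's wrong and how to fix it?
Bug: WHERE can't reference COUNT(*); aggregates are computed after WHERE

Fix: GROUP BY name, then filter groups with HAVING COUNT(*) > 1

Corrected query:
SELECT name FROM employees GROUP BY name HAVING COUNT(*) > 1

Result:
name 
-----
Alice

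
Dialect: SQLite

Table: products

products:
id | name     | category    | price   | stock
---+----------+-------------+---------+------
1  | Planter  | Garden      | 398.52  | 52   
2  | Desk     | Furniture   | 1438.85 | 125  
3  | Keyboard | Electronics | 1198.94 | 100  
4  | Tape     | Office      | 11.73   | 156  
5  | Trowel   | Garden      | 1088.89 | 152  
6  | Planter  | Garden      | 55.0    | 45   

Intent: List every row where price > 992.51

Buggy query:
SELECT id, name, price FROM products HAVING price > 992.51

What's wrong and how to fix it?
Bug: This is a non-aggregate query (no GROUP BY, no aggregates), so in SQLite the HAVING clause is invalid here; a row-level condition belongs in WHERE

Fix: Use WHERE for row-level filtering

Corrected query:
SELECT id, name, price FROM products WHERE price > 992.51

Result:
id | name     | price  
---+----------+--------
2  | Desk     | 1438.85
3  | Keyboard | 1198.94
5  | Trowel   | 1088.89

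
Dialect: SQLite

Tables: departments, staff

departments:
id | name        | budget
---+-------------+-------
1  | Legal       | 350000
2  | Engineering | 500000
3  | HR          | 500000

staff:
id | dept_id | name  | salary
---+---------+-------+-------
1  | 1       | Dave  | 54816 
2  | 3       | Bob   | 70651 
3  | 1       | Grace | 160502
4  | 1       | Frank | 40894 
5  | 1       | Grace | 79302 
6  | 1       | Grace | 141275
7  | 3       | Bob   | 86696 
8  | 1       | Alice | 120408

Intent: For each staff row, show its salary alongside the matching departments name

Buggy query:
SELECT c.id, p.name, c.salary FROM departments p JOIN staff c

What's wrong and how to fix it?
Bug: JOIN with no ON clause produces a cartesian product; every staff row pairs with every departments row

Fix: Add ON c.dept_id = p.id to the JOIN

Corrected query:
SELECT c.id, p.name, c.salary FROM departments p JOIN staff c ON c.dept_id = p.id

Result:
id | name  | salary
---+-------+-------
1  | Legal | 54816 
2  | HR    | 70651 
3  | Legal | 160502
4  | Legal | 40894 
5  | Legal | 79302 
6  | Legal | 141275
7  | HR    | 86696 
8  | Legal | 120408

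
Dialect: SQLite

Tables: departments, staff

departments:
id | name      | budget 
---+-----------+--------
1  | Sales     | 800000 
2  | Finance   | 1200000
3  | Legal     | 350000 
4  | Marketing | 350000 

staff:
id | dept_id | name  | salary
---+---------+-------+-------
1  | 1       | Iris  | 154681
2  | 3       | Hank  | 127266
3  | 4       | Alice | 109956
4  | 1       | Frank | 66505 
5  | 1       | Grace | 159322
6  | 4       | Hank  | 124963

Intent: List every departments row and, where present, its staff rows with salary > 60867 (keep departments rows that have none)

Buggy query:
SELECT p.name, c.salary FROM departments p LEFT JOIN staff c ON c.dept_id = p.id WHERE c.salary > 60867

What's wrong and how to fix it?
Bug: Filtering c.salary in WHERE discards the NULL rows produced by LEFT JOIN, turning it into an inner join

Fix: Move the right-table condition into the ON clause so unmatched parents are kept

Corrected query:
SELECT p.name, c.salary FROM departments p LEFT JOIN staff c ON c.dept_id = p.id AND c.salary > 60867

Result:
name      | salary
----------+-------
Sales     | 66505 
Sales     | 154681
Sales     | 159322
Finance   | NULL  
Legal     | 127266
Marketing | 109956
Marketing | 124963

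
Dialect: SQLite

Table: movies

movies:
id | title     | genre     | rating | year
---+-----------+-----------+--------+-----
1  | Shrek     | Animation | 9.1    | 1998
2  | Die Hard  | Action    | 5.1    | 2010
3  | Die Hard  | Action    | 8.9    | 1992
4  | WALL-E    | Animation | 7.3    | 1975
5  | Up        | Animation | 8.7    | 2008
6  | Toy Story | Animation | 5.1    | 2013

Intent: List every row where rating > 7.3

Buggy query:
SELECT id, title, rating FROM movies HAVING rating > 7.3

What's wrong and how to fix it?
Bug: HAVING filters the output of aggregation, but this query has no GROUP BY and no aggregate functions, so SQLite rejects it (HAVING clause on a non-aggregate query); the condition here is per row

Fix: Replace HAVING with WHERE since the condition applies to individual rows

Corrected query:
SELECT id, title, rating FROM movies WHERE rating > 7.3

Result:
id | title    | rating
---+----------+-------
1  | Shrek    | 9.1   
3  | Die Hard | 8.9   
5  | Up       | 8.7   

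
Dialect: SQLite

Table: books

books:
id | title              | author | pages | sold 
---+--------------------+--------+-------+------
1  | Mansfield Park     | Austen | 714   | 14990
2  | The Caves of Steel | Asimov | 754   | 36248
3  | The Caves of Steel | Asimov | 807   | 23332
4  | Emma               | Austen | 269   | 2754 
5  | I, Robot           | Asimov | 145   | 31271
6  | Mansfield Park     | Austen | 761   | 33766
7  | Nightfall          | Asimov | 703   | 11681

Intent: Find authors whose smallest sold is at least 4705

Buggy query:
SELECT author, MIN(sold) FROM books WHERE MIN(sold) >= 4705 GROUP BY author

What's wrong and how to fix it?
Bug: MIN() in WHERE is a misuse of aggregate

Fix: Use HAVING for the per-group MIN condition

Corrected query:
SELECT author, MIN(sold) FROM books GROUP BY author HAVING MIN(sold) >= 4705

Result:
author | MIN(sold)
-------+----------
Asimov | 11681    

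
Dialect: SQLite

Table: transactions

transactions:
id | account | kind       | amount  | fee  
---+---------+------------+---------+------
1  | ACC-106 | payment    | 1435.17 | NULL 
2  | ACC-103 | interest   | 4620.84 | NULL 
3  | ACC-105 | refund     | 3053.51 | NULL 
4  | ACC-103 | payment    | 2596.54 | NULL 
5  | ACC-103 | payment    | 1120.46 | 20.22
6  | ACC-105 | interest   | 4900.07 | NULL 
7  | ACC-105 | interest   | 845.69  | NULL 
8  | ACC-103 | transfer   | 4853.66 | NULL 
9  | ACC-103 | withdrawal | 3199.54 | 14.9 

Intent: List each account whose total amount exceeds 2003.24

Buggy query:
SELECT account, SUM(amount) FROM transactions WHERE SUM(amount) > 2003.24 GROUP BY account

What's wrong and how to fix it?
Bug: Aggregate functions cannot appear in a WHERE clause

Fix: Use HAVING (which filters groups after aggregation) instead of WHERE

Corrected query:
SELECT account, SUM(amount) FROM transactions GROUP BY account HAVING SUM(amount) > 2003.24

Result:
account | SUM(amount)
--------+------------
ACC-103 | 16391.04   
ACC-105 | 8799.27    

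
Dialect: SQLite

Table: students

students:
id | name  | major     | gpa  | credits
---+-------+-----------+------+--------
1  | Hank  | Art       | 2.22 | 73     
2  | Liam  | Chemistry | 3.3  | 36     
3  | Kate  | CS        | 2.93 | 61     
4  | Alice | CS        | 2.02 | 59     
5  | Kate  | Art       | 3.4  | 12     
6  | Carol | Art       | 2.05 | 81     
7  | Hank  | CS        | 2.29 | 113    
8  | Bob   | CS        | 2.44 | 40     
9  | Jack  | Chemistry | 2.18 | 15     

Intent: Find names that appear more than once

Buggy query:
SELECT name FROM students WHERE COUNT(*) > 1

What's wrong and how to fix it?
Bug: WHERE can't reference COUNT(*); aggregates are computed after WHERE

Fix: Group first, then use HAVING for the count condition

Corrected query:
SELECT name FROM students GROUP BY name HAVING COUNT(*) > 1

Result:
name
----
Hank
Kate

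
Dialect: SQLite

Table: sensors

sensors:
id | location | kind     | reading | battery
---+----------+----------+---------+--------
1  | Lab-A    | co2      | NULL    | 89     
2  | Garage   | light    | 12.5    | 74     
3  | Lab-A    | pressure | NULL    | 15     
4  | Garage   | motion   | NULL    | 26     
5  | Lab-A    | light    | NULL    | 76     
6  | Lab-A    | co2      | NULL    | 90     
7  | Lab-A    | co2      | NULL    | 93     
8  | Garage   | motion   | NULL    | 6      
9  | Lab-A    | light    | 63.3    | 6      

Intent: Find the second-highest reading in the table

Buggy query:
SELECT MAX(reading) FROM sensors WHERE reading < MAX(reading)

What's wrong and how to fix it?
Bug: MAX(reading) on the right of the comparison is an aggregate-in-WHERE error

Fix: Put the inner MAX in a scalar subquery

Corrected query:
SELECT MAX(reading) FROM sensors WHERE reading < (SELECT MAX(reading) FROM sensors)

Result:
MAX(reading)
------------
12.5        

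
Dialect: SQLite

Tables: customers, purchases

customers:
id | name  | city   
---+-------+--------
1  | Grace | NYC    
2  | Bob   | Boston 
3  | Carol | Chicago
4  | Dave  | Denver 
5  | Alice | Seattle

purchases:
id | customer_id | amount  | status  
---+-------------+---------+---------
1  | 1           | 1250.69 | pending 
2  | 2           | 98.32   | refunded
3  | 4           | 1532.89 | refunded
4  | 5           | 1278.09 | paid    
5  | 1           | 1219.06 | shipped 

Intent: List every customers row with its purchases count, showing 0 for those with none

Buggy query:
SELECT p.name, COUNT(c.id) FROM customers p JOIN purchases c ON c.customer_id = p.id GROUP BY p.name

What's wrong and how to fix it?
Bug: INNER JOIN drops customers rows that have no matching purchases rows

Fix: Switch to LEFT JOIN to retain unmatched parent rows

Corrected query:
SELECT p.name, COUNT(c.id) FROM customers p LEFT JOIN purchases c ON c.customer_id = p.id GROUP BY p.name

Result:
name  | COUNT(c.id)
------+------------
Alice | 1          
Bob   | 1          
Carol | 0          
Dave  | 1          
Grace | 2          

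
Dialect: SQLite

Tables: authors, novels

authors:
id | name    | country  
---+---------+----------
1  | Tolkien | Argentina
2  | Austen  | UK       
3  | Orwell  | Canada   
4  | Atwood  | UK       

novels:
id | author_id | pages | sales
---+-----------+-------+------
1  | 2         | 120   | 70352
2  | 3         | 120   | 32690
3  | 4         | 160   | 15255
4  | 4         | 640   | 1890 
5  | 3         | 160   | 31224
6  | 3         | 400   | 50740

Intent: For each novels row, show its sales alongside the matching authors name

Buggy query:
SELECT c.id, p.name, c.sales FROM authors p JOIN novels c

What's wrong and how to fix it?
Bug: Missing join condition: each novels row is matched to all authors rows instead of just its own

Fix: Add ON c.author_id = p.id to the JOIN

Corrected query:
SELECT c.id, p.name, c.sales FROM authors p JOIN novels c ON c.author_id = p.id

Result:
id | name   | sales
---+--------+------
1  | Austen | 70352
2  | Orwell | 32690
3  | Atwood | 15255
4  | Atwood | 1890 
5  | Orwell | 31224
6  | Orwell | 50740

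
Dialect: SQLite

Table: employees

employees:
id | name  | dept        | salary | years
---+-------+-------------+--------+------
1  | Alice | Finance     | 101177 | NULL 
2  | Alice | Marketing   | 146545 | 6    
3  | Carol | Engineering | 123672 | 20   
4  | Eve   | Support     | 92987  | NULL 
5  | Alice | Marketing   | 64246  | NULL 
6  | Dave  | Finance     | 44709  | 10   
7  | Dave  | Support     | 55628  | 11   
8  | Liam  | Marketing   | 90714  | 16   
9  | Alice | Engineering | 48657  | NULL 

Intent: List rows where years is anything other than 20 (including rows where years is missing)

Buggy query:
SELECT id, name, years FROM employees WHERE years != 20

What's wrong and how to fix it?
Bug: Inequality against NULL is unknown, not true; rows with NULL are dropped

Fix: Add an explicit OR years IS NULL to include the missing-value rows

Corrected query:
SELECT id, name, years FROM employees WHERE years != 20 OR years IS NULL

Result:
id | name  | years
---+-------+------
1  | Alice | NULL 
2  | Alice | 6    
4  | Eve   | NULL 
5  | Alice | NULL 
6  | Dave  | 10   
7  | Dave  | 11   
8  | Liam  | 16   
9  | Alice | NULL 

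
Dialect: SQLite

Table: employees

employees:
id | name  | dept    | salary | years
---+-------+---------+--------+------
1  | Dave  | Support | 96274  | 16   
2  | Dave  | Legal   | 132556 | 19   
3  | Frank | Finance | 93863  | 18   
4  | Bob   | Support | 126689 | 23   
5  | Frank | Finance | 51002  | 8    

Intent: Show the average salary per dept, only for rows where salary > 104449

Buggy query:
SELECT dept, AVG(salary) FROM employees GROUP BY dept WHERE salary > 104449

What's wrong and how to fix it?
Bug: WHERE cannot follow GROUP BY

Fix: Move the WHERE clause before GROUP BY

Corrected query:
SELECT dept, AVG(salary) FROM employees WHERE salary > 104449 GROUP BY dept

Result:
dept    | AVG(salary)
--------+------------
Legal   | 132556     
Support | 126689     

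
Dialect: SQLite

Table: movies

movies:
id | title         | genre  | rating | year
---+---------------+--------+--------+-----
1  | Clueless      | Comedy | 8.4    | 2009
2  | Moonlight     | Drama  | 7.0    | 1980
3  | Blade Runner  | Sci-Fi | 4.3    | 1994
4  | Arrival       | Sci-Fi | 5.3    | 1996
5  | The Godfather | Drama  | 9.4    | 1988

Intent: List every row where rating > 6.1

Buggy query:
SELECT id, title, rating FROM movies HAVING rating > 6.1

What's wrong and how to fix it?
Bug: This is a non-aggregate query (no GROUP BY, no aggregates), so in SQLite the HAVING clause is invalid here; a row-level condition belongs in WHERE

Fix: Replace HAVING with WHERE since the condition applies to individual rows

Corrected query:
SELECT id, title, rating FROM movies WHERE rating > 6.1

Result:
id | title         | rating
---+---------------+-------
1  | Clueless      | 8.4   
2  | Moonlight     | 7     
5  | The Godfather | 9.4   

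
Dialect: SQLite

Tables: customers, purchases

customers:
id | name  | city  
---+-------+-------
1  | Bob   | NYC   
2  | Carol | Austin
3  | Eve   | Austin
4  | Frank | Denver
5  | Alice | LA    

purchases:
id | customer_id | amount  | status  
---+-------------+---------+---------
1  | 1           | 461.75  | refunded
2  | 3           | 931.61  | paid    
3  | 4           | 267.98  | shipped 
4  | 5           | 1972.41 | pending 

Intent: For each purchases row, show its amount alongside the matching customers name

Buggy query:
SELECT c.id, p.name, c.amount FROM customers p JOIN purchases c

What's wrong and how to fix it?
Bug: JOIN with no ON clause produces a cartesian product; every purchases row pairs with every customers row

Fix: Specify the join condition linking the foreign key to the parent id

Corrected query:
SELECT c.id, p.name, c.amount FROM customers p JOIN purchases c ON c.customer_id = p.id

Result:
id | name  | amount 
---+-------+--------
1  | Bob   | 461.75 
2  | Eve   | 931.61 
3  | Frank | 267.98 
4  | Alice | 1972.41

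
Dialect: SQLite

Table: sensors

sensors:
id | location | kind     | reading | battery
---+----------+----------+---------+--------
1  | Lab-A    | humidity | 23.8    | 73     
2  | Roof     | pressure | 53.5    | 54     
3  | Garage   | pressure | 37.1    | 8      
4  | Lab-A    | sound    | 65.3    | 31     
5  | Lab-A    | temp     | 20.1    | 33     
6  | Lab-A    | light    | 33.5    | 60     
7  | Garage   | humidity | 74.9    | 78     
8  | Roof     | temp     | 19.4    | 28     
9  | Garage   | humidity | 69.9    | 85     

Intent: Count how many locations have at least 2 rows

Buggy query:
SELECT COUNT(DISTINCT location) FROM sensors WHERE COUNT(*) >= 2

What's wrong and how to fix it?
Bug: WHERE filters individual rows, not groups, so a group-level COUNT is invalid there

Fix: Group first with HAVING COUNT(*) >= 2, then COUNT the resulting groups

Corrected query:
SELECT COUNT(*) FROM (SELECT location FROM sensors GROUP BY location HAVING COUNT(*) >= 2)

Result:
COUNT(*)
--------
3       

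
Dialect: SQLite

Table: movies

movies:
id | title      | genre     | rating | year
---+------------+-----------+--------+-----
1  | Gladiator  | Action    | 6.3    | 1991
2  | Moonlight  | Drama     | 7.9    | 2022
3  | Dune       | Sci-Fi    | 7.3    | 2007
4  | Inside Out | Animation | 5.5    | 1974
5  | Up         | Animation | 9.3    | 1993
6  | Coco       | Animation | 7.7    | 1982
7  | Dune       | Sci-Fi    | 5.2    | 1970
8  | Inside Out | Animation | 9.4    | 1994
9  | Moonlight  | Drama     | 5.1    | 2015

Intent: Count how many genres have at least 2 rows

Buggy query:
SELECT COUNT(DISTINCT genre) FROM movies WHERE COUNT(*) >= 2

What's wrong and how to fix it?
Bug: WHERE filters individual rows, not groups, so a group-level COUNT is invalid there

Fix: Use a subquery that GROUPs and filters with HAVING, then count its rows

Corrected query:
SELECT COUNT(*) FROM (SELECT genre FROM movies GROUP BY genre HAVING COUNT(*) >= 2)

Result:
COUNT(*)
--------
3       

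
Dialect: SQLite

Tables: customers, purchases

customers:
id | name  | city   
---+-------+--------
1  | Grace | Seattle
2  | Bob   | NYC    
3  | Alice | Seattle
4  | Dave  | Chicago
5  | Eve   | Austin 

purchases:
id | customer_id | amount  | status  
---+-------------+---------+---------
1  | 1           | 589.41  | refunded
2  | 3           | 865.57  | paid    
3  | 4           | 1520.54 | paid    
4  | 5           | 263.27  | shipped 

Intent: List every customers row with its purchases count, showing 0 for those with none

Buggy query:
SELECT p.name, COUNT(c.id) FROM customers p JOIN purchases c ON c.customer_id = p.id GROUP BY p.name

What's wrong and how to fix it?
Bug: An inner join excludes parents with zero children

Fix: Use LEFT JOIN so parents without children still appear (COUNT(c.id) gives 0)

Corrected query:
SELECT p.name, COUNT(c.id) FROM customers p LEFT JOIN purchases c ON c.customer_id = p.id GROUP BY p.name

Result:
name  | COUNT(c.id)
------+------------
Alice | 1          
Bob   | 0          
Dave  | 1          
Eve   | 1          
Grace | 1          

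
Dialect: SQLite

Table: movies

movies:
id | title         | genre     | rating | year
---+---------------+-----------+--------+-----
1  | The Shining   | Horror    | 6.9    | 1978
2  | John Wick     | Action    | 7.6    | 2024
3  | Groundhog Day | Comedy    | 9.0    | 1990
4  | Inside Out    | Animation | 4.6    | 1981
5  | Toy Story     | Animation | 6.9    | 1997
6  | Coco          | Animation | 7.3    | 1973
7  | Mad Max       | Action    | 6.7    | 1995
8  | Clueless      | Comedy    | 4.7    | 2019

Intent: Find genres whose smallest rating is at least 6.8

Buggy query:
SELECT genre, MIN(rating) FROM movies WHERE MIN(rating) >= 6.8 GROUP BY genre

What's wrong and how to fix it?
Bug: MIN() in WHERE is a misuse of aggregate

Fix: Use HAVING for the per-group MIN condition

Corrected query:
SELECT genre, MIN(rating) FROM movies GROUP BY genre HAVING MIN(rating) >= 6.8

Result:
genre  | MIN(rating)
-------+------------
Horror | 6.9        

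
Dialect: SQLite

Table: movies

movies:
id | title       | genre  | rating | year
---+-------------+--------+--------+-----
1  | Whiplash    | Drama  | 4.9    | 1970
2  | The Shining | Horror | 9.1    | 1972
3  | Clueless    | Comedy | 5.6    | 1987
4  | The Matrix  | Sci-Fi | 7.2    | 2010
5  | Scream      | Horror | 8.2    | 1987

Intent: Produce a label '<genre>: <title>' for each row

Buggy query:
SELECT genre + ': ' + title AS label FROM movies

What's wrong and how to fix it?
Bug: '+' is numeric addition; on text columns SQLite converts them to 0 instead of concatenating

Fix: Use the || operator for string concatenation

Corrected query:
SELECT genre || ': ' || title AS label FROM movies

Result:
label              
-------------------
Drama: Whiplash    
Horror: The Shining
Comedy: Clueless   
Sci-Fi: The Matrix 
Horror: Scream     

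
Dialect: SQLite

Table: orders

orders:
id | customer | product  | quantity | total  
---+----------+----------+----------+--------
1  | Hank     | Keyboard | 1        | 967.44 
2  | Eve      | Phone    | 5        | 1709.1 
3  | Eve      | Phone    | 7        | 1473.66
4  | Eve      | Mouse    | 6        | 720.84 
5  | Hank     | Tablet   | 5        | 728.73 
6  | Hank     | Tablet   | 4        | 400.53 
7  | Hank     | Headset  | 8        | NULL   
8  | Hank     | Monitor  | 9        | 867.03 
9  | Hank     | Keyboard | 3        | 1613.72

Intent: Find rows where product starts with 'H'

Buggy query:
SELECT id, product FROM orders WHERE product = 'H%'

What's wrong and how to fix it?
Bug: '=' compares the literal string including the % character; pattern matching needs LIKE

Fix: Replace '=' with LIKE so 'H%' is treated as a pattern

Corrected query:
SELECT id, product FROM orders WHERE product LIKE 'H%'

Result:
id | product
---+--------
7  | Headset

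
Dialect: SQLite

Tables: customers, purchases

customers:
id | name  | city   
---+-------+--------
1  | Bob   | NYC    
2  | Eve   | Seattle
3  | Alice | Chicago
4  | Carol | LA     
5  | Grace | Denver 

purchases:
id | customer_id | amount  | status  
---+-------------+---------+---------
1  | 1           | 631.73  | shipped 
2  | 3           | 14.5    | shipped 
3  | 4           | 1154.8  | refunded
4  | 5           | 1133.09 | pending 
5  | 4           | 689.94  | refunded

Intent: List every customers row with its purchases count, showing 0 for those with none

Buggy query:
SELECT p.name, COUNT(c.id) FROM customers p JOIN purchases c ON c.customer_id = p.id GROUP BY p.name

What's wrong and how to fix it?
Bug: An inner join excludes parents with zero children

Fix: Use LEFT JOIN so parents without children still appear (COUNT(c.id) gives 0)

Corrected query:
SELECT p.name, COUNT(c.id) FROM customers p LEFT JOIN purchases c ON c.customer_id = p.id GROUP BY p.name

Result:
name  | COUNT(c.id)
------+------------
Alice | 1          
Bob   | 1          
Carol | 2          
Eve   | 0          
Grace | 1          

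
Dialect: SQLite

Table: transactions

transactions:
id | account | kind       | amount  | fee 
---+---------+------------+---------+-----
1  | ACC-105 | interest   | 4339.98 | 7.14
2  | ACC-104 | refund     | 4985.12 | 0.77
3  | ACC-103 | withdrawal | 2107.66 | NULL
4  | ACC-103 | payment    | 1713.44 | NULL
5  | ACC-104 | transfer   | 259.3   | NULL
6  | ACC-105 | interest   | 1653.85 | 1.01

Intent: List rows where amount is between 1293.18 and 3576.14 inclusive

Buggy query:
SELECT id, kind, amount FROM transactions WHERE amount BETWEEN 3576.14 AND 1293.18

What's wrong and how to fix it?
Bug: The bounds are reversed; BETWEEN a AND b requires a <= b to match anything

Fix: Write BETWEEN 1293.18 AND 3576.14

Corrected query:
SELECT id, kind, amount FROM transactions WHERE amount BETWEEN 1293.18 AND 3576.14

Result:
id | kind       | amount 
---+------------+--------
3  | withdrawal | 2107.66
4  | payment    | 1713.44
6  | interest   | 1653.85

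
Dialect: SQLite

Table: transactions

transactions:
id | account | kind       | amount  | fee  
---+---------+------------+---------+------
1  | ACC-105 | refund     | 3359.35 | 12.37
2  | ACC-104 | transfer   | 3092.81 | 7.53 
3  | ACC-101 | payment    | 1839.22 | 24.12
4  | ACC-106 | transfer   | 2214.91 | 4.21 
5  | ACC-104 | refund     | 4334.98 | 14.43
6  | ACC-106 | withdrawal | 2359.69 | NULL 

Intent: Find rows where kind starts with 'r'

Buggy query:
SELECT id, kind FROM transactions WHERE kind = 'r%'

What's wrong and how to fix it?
Bug: Wildcards only work with LIKE; '=' treats '%' as a literal character

Fix: Use LIKE for wildcard pattern matching

Corrected query:
SELECT id, kind FROM transactions WHERE kind LIKE 'r%'

Result:
id | kind  
---+-------
1  | refund
5  | refund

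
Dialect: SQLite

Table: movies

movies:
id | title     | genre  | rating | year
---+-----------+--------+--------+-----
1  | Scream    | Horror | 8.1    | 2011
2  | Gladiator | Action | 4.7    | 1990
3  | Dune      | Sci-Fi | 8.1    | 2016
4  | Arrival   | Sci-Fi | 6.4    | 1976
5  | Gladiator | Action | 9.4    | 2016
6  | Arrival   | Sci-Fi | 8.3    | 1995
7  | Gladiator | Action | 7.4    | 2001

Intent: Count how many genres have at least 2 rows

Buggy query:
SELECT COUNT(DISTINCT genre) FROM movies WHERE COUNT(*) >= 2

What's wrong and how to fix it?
Bug: WHERE filters individual rows, not groups, so a group-level COUNT is invalid there

Fix: Use a subquery that GROUPs and filters with HAVING, then count its rows

Corrected query:
SELECT COUNT(*) FROM (SELECT genre FROM movies GROUP BY genre HAVING COUNT(*) >= 2)

Result:
COUNT(*)
--------
2       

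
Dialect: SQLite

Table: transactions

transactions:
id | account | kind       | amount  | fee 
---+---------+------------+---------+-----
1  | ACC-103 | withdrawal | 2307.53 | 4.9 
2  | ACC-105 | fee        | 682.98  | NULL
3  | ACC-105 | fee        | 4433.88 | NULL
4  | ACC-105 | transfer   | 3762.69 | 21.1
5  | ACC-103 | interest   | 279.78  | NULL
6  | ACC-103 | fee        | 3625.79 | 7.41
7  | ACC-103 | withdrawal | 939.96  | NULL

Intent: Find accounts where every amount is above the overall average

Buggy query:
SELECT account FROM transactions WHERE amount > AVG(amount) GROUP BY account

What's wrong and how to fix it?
Bug: WHERE evaluates per row before aggregation, so AVG() is unavailable

Fix: Use a subquery for AVG and a HAVING MIN(...) filter so the condition holds for every row in the group

Corrected query:
SELECT account FROM transactions GROUP BY account HAVING MIN(amount) > (SELECT AVG(amount) FROM transactions)

Result:
(no rows)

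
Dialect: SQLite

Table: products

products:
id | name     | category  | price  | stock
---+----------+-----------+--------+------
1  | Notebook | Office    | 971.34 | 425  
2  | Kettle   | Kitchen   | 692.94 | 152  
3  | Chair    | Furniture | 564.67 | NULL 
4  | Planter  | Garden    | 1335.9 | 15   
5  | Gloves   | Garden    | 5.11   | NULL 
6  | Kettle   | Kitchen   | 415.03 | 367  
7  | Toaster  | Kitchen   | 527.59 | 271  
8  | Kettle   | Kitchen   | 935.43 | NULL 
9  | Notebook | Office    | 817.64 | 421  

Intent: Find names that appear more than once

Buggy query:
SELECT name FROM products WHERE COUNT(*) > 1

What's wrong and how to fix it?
Bug: COUNT(*) is an aggregate and cannot be used in WHERE

Fix: GROUP BY name, then filter groups with HAVING COUNT(*) > 1

Corrected query:
SELECT name FROM products GROUP BY name HAVING COUNT(*) > 1

Result:
name    
--------
Kettle  
Notebook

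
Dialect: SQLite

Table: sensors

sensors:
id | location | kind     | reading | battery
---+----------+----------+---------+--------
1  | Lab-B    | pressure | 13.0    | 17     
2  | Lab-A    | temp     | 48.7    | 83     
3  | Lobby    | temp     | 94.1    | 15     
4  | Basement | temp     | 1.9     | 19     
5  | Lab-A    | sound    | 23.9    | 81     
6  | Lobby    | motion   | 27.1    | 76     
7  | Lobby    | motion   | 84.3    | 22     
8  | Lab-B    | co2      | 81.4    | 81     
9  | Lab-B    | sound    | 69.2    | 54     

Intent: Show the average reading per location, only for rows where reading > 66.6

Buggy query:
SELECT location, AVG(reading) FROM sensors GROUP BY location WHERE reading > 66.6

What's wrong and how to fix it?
Bug: WHERE cannot follow GROUP BY

Fix: Place WHERE between FROM and GROUP BY

Corrected query:
SELECT location, AVG(reading) FROM sensors WHERE reading > 66.6 GROUP BY location

Result:
location | AVG(reading)
---------+-------------
Lab-B    | 75.3        
Lobby    | 89.2        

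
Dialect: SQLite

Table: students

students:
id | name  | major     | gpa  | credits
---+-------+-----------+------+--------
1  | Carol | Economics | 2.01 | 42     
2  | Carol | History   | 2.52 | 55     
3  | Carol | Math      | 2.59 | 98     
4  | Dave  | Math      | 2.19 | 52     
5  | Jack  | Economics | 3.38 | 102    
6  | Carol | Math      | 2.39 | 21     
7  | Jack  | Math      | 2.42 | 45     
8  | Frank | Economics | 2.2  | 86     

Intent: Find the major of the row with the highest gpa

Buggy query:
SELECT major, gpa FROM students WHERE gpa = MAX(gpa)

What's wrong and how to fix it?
Bug: MAX(gpa) is an aggregate and cannot be used directly in WHERE

Fix: Use a subquery: WHERE gpa = (SELECT MAX(gpa) FROM students)

Corrected query:
SELECT major, gpa FROM students WHERE gpa = (SELECT MAX(gpa) FROM students)

Result:
major     | gpa 
----------+-----
Economics | 3.38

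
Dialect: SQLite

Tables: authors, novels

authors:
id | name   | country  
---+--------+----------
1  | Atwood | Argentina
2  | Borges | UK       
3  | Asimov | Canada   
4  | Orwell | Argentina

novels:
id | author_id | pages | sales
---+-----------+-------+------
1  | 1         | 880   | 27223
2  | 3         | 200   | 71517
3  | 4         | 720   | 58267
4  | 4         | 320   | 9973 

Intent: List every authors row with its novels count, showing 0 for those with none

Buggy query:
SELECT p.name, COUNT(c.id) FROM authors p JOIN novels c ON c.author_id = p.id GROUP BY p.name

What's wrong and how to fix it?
Bug: INNER JOIN drops authors rows that have no matching novels rows

Fix: Use LEFT JOIN so parents without children still appear (COUNT(c.id) gives 0)

Corrected query:
SELECT p.name, COUNT(c.id) FROM authors p LEFT JOIN novels c ON c.author_id = p.id GROUP BY p.name

Result:
name   | COUNT(c.id)
-------+------------
Asimov | 1          
Atwood | 1          
Borges | 0          
Orwell | 2          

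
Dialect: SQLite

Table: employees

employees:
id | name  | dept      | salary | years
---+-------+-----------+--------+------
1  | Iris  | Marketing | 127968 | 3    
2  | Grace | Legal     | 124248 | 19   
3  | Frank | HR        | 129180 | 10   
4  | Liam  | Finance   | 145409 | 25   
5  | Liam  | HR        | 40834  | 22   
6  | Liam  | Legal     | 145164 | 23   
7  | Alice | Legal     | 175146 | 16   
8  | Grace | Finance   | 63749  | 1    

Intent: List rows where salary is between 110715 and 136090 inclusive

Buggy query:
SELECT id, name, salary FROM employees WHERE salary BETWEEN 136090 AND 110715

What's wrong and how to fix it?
Bug: BETWEEN expects the lower bound first; with 136090 AND 110715 the range is empty

Fix: Write BETWEEN 110715 AND 136090

Corrected query:
SELECT id, name, salary FROM employees WHERE salary BETWEEN 110715 AND 136090

Result:
id | name  | salary
---+-------+-------
1  | Iris  | 127968
2  | Grace | 124248
3  | Frank | 129180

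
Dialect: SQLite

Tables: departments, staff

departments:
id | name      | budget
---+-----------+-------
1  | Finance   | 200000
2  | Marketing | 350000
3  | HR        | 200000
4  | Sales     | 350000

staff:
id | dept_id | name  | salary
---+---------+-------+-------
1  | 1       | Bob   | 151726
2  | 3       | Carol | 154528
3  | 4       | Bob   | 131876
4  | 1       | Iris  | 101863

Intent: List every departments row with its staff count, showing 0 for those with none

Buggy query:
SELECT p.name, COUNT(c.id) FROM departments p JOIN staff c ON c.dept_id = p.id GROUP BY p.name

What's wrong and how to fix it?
Bug: An inner join excludes parents with zero children

Fix: Switch to LEFT JOIN to retain unmatched parent rows

Corrected query:
SELECT p.name, COUNT(c.id) FROM departments p LEFT JOIN staff c ON c.dept_id = p.id GROUP BY p.name

Result:
name      | COUNT(c.id)
----------+------------
Finance   | 2          
HR        | 1          
Marketing | 0          
Sales     | 1          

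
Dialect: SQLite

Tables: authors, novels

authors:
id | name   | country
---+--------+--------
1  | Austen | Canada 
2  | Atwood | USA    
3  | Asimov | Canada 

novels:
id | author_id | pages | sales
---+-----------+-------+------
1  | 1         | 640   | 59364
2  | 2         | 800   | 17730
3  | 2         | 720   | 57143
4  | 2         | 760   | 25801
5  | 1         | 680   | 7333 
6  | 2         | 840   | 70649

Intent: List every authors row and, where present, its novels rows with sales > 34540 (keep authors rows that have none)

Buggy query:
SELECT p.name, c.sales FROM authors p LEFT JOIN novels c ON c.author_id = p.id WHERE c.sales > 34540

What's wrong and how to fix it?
Bug: A WHERE condition on the right-hand table after LEFT JOIN drops unmatched parents

Fix: Put 'c.sales > 34540' in the JOIN's ON clause instead of WHERE

Corrected query:
SELECT p.name, c.sales FROM authors p LEFT JOIN novels c ON c.author_id = p.id AND c.sales > 34540

Result:
name   | sales
-------+------
Austen | 59364
Atwood | 57143
Atwood | 70649
Asimov | NULL 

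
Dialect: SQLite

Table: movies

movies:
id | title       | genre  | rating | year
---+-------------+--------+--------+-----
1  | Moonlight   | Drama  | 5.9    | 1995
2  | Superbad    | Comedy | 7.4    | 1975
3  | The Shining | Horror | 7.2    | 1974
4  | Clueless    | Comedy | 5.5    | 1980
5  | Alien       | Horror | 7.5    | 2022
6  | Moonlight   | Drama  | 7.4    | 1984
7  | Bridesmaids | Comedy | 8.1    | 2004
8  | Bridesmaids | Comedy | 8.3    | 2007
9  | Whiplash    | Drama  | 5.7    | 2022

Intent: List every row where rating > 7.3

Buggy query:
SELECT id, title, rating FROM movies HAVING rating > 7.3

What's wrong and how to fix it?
Bug: HAVING filters the output of aggregation, but this query has no GROUP BY and no aggregate functions, so SQLite rejects it (HAVING clause on a non-aggregate query); the condition here is per row

Fix: Use WHERE for row-level filtering

Corrected query:
SELECT id, title, rating FROM movies WHERE rating > 7.3

Result:
id | title       | rating
---+-------------+-------
2  | Superbad    | 7.4   
5  | Alien       | 7.5   
6  | Moonlight   | 7.4   
7  | Bridesmaids | 8.1   
8  | Bridesmaids | 8.3   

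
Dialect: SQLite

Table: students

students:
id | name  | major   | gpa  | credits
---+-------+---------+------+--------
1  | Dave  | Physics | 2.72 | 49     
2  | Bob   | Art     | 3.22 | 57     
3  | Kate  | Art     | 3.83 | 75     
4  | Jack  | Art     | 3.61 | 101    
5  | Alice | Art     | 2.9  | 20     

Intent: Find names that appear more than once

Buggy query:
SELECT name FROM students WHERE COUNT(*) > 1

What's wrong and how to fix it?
Bug: WHERE can't reference COUNT(*); aggregates are computed after WHERE

Fix: Group first, then use HAVING for the count condition

Corrected query:
SELECT name FROM students GROUP BY name HAVING COUNT(*) > 1

Result:
(no rows)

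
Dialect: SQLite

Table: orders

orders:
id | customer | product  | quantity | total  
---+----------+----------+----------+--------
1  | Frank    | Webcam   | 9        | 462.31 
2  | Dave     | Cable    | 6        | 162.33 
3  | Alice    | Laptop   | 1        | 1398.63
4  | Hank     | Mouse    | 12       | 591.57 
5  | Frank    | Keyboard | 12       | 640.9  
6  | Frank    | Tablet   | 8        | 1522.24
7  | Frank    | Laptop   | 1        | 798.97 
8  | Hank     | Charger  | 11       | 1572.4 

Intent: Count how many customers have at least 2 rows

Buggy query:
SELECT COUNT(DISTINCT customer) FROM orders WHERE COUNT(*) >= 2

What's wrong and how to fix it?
Bug: WHERE filters individual rows, not groups, so a group-level COUNT is invalid there

Fix: Use a subquery that GROUPs and filters with HAVING, then count its rows

Corrected query:
SELECT COUNT(*) FROM (SELECT customer FROM orders GROUP BY customer HAVING COUNT(*) >= 2)

Result:
COUNT(*)
--------
2       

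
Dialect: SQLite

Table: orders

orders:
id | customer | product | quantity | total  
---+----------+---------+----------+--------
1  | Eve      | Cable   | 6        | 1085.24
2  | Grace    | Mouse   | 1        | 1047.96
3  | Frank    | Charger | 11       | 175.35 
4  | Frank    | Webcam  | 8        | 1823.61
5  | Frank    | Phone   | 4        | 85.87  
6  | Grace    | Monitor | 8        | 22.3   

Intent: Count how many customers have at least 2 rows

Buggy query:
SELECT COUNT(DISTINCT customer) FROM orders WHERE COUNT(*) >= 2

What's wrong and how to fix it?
Bug: WHERE filters individual rows, not groups, so a group-level COUNT is invalid there

Fix: Use a subquery that GROUPs and filters with HAVING, then count its rows

Corrected query:
SELECT COUNT(*) FROM (SELECT customer FROM orders GROUP BY customer HAVING COUNT(*) >= 2)

Result:
COUNT(*)
--------
2       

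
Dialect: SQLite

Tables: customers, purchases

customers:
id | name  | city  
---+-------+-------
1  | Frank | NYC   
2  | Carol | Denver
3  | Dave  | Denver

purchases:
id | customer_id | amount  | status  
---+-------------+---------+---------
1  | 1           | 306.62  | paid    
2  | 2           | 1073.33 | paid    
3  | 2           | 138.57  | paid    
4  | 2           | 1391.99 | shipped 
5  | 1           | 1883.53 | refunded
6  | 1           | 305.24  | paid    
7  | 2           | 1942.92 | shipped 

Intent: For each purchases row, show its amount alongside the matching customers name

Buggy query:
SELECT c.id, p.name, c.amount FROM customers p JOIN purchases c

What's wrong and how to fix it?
Bug: JOIN with no ON clause produces a cartesian product; every purchases row pairs with every customers row

Fix: Add ON c.customer_id = p.id to the JOIN

Corrected query:
SELECT c.id, p.name, c.amount FROM customers p JOIN purchases c ON c.customer_id = p.id

Result:
id | name  | amount 
---+-------+--------
1  | Frank | 306.62 
2  | Carol | 1073.33
3  | Carol | 138.57 
4  | Carol | 1391.99
5  | Frank | 1883.53
6  | Frank | 305.24 
7  | Carol | 1942.92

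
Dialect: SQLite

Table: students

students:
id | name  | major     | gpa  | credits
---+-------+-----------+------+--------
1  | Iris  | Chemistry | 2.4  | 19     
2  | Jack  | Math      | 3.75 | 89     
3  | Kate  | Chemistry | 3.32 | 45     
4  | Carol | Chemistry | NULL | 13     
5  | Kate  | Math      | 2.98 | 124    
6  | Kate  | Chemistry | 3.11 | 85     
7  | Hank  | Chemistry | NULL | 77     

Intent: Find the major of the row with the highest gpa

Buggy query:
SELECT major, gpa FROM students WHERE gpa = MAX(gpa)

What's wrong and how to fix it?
Bug: MAX(gpa) is an aggregate and cannot be used directly in WHERE

Fix: Wrap MAX in a scalar subquery so WHERE compares against a single value

Corrected query:
SELECT major, gpa FROM students WHERE gpa = (SELECT MAX(gpa) FROM students)

Result:
major | gpa 
------+-----
Math  | 3.75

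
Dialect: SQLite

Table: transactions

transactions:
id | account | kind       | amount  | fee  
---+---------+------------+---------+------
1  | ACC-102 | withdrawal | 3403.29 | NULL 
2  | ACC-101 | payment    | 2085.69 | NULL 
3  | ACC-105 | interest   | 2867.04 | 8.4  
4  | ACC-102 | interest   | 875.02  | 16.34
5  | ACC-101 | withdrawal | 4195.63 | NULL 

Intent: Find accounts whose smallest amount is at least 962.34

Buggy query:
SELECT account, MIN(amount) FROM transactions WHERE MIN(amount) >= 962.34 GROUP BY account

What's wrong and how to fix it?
Bug: MIN() in WHERE is a misuse of aggregate

Fix: Use HAVING for the per-group MIN condition

Corrected query:
SELECT account, MIN(amount) FROM transactions GROUP BY account HAVING MIN(amount) >= 962.34

Result:
account | MIN(amount)
--------+------------
ACC-101 | 2085.69    
ACC-105 | 2867.04    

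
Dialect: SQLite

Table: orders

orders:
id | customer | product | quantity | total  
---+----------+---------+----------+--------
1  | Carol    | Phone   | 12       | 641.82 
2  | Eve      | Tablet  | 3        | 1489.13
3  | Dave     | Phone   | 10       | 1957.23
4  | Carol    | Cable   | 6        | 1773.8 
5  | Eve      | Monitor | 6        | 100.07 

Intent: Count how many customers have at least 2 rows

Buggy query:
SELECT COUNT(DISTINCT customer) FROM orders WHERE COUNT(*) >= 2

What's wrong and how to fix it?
Bug: COUNT(*) cannot appear in WHERE; the per-group count doesn't exist yet

Fix: Group first with HAVING COUNT(*) >= 2, then COUNT the resulting groups

Corrected query:
SELECT COUNT(*) FROM (SELECT customer FROM orders GROUP BY customer HAVING COUNT(*) >= 2)

Result:
COUNT(*)
--------
2       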